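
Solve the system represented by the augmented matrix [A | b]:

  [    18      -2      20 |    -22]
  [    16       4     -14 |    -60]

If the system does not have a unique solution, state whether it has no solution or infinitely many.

infinitely many solutions

Row-reduce:
R1 ← R1 / (18).
R2 ← R2 − 16·R1.
R2 ← R2 / (52/9).
R1 ← R1 + 1/9·R2.
Rank is 2 with 3 unknowns, leaving x_3 free.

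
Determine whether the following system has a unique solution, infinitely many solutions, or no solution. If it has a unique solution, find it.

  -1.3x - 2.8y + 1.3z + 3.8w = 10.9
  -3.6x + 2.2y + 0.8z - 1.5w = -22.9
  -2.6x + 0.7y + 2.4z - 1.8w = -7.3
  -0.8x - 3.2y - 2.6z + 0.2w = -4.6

Row-reduce the augmented matrix:
R1 ← R1 / (-13/10).
R2 ← R2 + 18/5·R1.
R3 ← R3 + 13/5·R1.
R4 ← R4 + 4/5·R1.
R2 ← R2 / (647/65).
R1 ← R1 − 28/13·R2.
R3 ← R3 − 63/10·R2.
R4 ← R4 + 96/65·R2.
R3 ← R3 / (5086/3235).
R1 ← R1 + 255/647·R3.
R2 ← R2 + 182/647·R3.
R4 ← R4 + 12343/3235·R3.
R4 ← R4 / (-840951/101720).
R1 ← R1 + 15671/20344·R4.
R2 ← R2 + 15545/10172·R4.
R3 ← R3 + 23167/20344·R4.
Reading off the reduced rows gives x = 5, y = -3, z = 4, w = 1.

x = 5, y = -3, z = 4, w = 1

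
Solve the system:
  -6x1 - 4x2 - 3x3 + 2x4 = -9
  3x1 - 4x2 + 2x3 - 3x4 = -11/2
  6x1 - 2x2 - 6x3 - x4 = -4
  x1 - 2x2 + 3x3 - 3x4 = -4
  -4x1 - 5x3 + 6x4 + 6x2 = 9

no solution

Row-reduce:
R1 ← R1 / (-6).
R2 ← R2 − 3·R1.
R3 ← R3 − 6·R1.
R4 ← R4 − 1·R1.
R5 ← R5 + 4·R1.
R2 ← R2 / (-6).
R1 ← R1 − 2/3·R2.
R3 ← R3 + 6·R2.
R4 ← R4 + 8/3·R2.
R5 ← R5 − 26/3·R2.
R3 ← R3 / (-19/2).
R1 ← R1 − 5/9·R3.
R2 ← R2 + 1/12·R3.
R4 ← R4 − 41/18·R3.
R5 ← R5 + 41/18·R3.
R4 ← R4 / (-181/171).
R1 ← R1 + 65/171·R4.
R2 ← R2 − 35/114·R4.
R3 ← R3 + 6/19·R4.
R5 ← R5 − 181/171·R4.
Row 5 reduces to 0 = -1/2, a contradiction. The system is inconsistent.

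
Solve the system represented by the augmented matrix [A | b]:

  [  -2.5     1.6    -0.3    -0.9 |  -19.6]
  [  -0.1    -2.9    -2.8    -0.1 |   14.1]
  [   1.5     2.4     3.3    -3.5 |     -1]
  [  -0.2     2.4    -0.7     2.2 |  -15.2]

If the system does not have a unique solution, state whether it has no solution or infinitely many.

Row-reduce the augmented matrix:
R1 ← R1 / (-5/2).
R2 ← R2 + 1/10·R1.
R3 ← R3 − 3/2·R1.
R4 ← R4 + 1/5·R1.
R2 ← R2 / (-741/250).
R1 ← R1 + 16/25·R2.
R3 ← R3 − 84/25·R2.
R4 ← R4 − 284/125·R2.
R3 ← R3 / (-10/247).
R1 ← R1 − 535/741·R3.
R2 ← R2 − 697/741·R3.
R4 ← R4 + 4169/1482·R3.
R4 ← R4 / (86393/300).
R1 ← R1 + 2189/30·R4.
R2 ← R2 + 14329/150·R4.
R3 ← R3 − 5079/50·R4.
Reading off the reduced rows gives x_1 = 5, x_2 = -5, x_3 = 0, x_4 = -1.

x_1 = 5, x_2 = -5, x_3 = 0, x_4 = -1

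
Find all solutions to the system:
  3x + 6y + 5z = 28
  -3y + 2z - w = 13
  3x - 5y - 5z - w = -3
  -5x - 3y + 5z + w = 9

Row-reduce the augmented matrix:
R1 ← R1 / (3).
R3 ← R3 − 3·R1.
R4 ← R4 + 5·R1.
R2 ← R2 / (-3).
R1 ← R1 − 2·R2.
R3 ← R3 + 11·R2.
R4 ← R4 − 7·R2.
R3 ← R3 / (-52/3).
R1 ← R1 − 3·R3.
R2 ← R2 + 2/3·R3.
R4 ← R4 − 18·R3.
R4 ← R4 / (56/39).
R1 ← R1 + 8/39·R4.
R2 ← R2 − 3/13·R4.
R3 ← R3 + 2/13·R4.
Reading off the reduced rows gives x = 5, y = -2, z = 5, w = 3.

x = 5, y = -2, z = 5, w = 3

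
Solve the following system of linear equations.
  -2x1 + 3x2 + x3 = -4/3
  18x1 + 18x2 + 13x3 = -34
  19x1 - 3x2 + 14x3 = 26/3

Row-reduce the augmented matrix:
R1 ← R1 / (-2).
R2 ← R2 − 18·R1.
R3 ← R3 − 19·R1.
R2 ← R2 / (45).
R1 ← R1 + 3/2·R2.
R3 ← R3 − 51/2·R2.
R3 ← R3 / (331/30).
R1 ← R1 − 7/30·R3.
R2 ← R2 − 22/45·R3.
Reading off the reduced rows gives x1 = -4/3, x2 = -2, x3 = 2.

x1 = -4/3, x2 = -2, x3 = 2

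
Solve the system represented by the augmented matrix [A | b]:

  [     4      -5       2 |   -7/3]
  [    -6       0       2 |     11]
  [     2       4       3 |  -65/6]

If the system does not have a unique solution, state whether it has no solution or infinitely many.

x_1 = -2, x_2 = -4/3, x_3 = -1/2

Row-reduce the augmented matrix:
R1 ← R1 / (4).
R2 ← R2 + 6·R1.
R3 ← R3 − 2·R1.
R2 ← R2 / (-15/2).
R1 ← R1 + 5/4·R2.
R3 ← R3 − 13/2·R2.
R3 ← R3 / (19/3).
R1 ← R1 + 1/3·R3.
R2 ← R2 + 2/3·R3.
Reading off the reduced rows gives x_1 = -2, x_2 = -4/3, x_3 = -1/2.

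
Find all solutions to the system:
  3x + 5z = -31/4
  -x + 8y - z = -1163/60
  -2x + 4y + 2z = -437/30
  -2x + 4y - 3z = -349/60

Row-reduce the augmented matrix:
R1 ← R1 / (3).
R2 ← R2 + 1·R1.
R3 ← R3 + 2·R1.
R4 ← R4 + 2·R1.
R2 ← R2 / (8).
R3 ← R3 − 4·R2.
R4 ← R4 − 4·R2.
R3 ← R3 / (5).
R1 ← R1 − 5/3·R3.
R2 ← R2 − 1/12·R3.
R4 reduces to 0 = 0, so the extra equation is consistent.
Reading off the reduced rows gives x = 1/3, y = -13/5, z = -7/4.

x = 1/3, y = -13/5, z = -7/4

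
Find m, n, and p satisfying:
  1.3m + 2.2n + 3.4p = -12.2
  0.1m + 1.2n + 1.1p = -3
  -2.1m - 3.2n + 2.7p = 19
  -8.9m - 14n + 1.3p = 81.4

Row-reduce the augmented matrix:
R1 ← R1 / (13/10).
R2 ← R2 − 1/10·R1.
R3 ← R3 + 21/10·R1.
R4 ← R4 + 89/10·R1.
R2 ← R2 / (67/65).
R1 ← R1 − 22/13·R2.
R3 ← R3 − 23/65·R2.
R4 ← R4 − 69/65·R2.
R3 ← R3 / (2648/335).
R1 ← R1 − 83/67·R3.
R2 ← R2 − 109/134·R3.
R4 ← R4 − 7944/335·R3.
R4 reduces to 0 = 0, so the extra equation is consistent.
Reading off the reduced rows gives m = -6, n = -2, p = 0.

m = -6, n = -2, p = 0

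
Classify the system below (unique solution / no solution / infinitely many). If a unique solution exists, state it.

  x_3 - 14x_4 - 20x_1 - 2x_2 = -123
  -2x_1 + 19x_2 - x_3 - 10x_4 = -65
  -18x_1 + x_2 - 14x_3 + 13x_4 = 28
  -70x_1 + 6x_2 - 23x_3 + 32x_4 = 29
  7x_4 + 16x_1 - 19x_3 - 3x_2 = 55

x_1 = 2, x_2 = 0, x_3 = 1, x_4 = 6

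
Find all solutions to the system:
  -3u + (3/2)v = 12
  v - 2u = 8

infinitely many solutions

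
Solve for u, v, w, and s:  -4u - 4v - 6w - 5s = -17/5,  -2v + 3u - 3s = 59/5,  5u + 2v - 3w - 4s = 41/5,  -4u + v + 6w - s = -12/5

Row-reduce the augmented matrix:
R1 ← R1 / (-4).
R2 ← R2 − 3·R1.
R3 ← R3 − 5·R1.
R4 ← R4 + 4·R1.
R2 ← R2 / (-5).
R1 ← R1 − 1·R2.
R3 ← R3 + 3·R2.
R4 ← R4 − 5·R2.
R3 ← R3 / (-39/5).
R1 ← R1 − 3/5·R3.
R2 ← R2 − 9/10·R3.
R4 ← R4 − 15/2·R3.
R4 ← R4 / (-453/52).
R1 ← R1 + 15/26·R4.
R2 ← R2 − 33/52·R4.
R3 ← R3 − 31/39·R4.
Reading off the reduced rows gives u = 2, v = -7/5, w = 1, s = -1.

u = 2, v = -7/5, w = 1, s = -1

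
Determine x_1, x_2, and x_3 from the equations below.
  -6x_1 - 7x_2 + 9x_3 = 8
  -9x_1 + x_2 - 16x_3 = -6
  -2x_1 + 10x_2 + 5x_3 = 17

Row-reduce the augmented matrix:
R1 ← R1 / (-6).
R2 ← R2 + 9·R1.
R3 ← R3 + 2·R1.
R2 ← R2 / (23/2).
R1 ← R1 − 7/6·R2.
R3 ← R3 − 37/3·R2.
R3 ← R3 / (2321/69).
R1 ← R1 − 103/69·R3.
R2 ← R2 + 59/23·R3.
Reading off the reduced rows gives x_1 = -1, x_2 = 1, x_3 = 1.

x_1 = -1, x_2 = 1, x_3 = 1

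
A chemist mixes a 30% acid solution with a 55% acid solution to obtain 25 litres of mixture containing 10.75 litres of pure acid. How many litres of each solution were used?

litres of solution A: 12, litres of solution B: 13

Let a = litres of solution A, b = litres of solution B.
  a + b = 25
  (3/10)a + (11/20)b = 43/4
From equation 1: a = 25 − b.
Substitute into equation 2 and solve: b = 13.
Then a = 12.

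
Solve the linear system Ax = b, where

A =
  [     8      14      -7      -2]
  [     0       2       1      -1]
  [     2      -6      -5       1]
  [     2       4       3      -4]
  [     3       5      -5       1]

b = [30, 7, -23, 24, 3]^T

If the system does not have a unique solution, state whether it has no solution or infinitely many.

Row-reduce the augmented matrix:
R1 ← R1 / (8).
R3 ← R3 − 2·R1.
R4 ← R4 − 2·R1.
R5 ← R5 − 3·R1.
R2 ← R2 / (2).
R1 ← R1 − 7/4·R2.
R3 ← R3 + 19/2·R2.
R4 ← R4 − 1/2·R2.
R5 ← R5 + 1/4·R2.
R3 ← R3 / (3/2).
R1 ← R1 + 7/4·R3.
R2 ← R2 − 1/2·R3.
R4 ← R4 − 9/2·R3.
R5 ← R5 + 9/4·R3.
R4 ← R4 / (13/2).
R1 ← R1 + 19/6·R4.
R2 ← R2 − 7/12·R4.
R3 ← R3 + 13/6·R4.
R5 ← R5 + 13/4·R4.
R5 reduces to 0 = 0, so the extra equation is consistent.
Reading off the reduced rows gives x_1 = 4, x_2 = 2, x_3 = 4, x_4 = 1.

x_1 = 4, x_2 = 2, x_3 = 4, x_4 = 1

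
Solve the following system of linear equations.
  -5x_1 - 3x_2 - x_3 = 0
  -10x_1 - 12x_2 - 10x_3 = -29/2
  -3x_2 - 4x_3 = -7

Row-reduce:
R1 ← R1 / (-5).
R2 ← R2 + 10·R1.
R2 ← R2 / (-6).
R1 ← R1 − 3/5·R2.
R3 ← R3 + 3·R2.
Row 3 reduces to 0 = 1/4, a contradiction. The system is inconsistent.

no solution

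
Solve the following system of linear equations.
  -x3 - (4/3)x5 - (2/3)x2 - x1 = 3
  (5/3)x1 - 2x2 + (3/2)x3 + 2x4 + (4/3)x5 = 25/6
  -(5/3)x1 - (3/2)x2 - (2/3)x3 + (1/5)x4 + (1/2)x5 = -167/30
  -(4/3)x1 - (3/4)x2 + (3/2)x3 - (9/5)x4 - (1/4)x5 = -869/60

Row-reduce:
R1 ← R1 / (-1).
R2 ← R2 − 5/3·R1.
R3 ← R3 + 5/3·R1.
R4 ← R4 + 4/3·R1.
R2 ← R2 / (-28/9).
R1 ← R1 − 2/3·R2.
R3 ← R3 + 7/18·R2.
R4 ← R4 − 5/36·R2.
R3 ← R3 / (49/48).
R1 ← R1 − 27/28·R3.
R2 ← R2 − 3/56·R3.
R4 ← R4 − 633/224·R3.
R4 ← R4 / (-5393/3430).
R1 ← R1 − 816/1715·R4.
R2 ← R2 + 1098/1715·R4.
R3 ← R3 + 12/245·R4.
Rank is 4 with 5 unknowns, leaving x5 free.

infinitely many solutions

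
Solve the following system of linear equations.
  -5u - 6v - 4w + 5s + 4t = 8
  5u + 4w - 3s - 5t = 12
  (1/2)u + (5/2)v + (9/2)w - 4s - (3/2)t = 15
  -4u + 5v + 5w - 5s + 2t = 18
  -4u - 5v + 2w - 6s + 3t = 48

Row-reduce:
R1 ← R1 / (-5).
R2 ← R2 − 5·R1.
R3 ← R3 − 1/2·R1.
R4 ← R4 + 4·R1.
R5 ← R5 + 4·R1.
R2 ← R2 / (-6).
R1 ← R1 − 6/5·R2.
R3 ← R3 − 19/10·R2.
R4 ← R4 − 49/5·R2.
R5 ← R5 + 1/5·R2.
R3 ← R3 / (41/10).
R1 ← R1 − 4/5·R3.
R4 ← R4 − 41/5·R3.
R5 ← R5 − 26/5·R3.
Swap R4 and R5.
R4 ← R4 / (-791/123).
R1 ← R1 + 5/123·R4.
R2 ← R2 + 1/3·R4.
R3 ← R3 + 86/123·R4.
Rank is 4 with 5 unknowns, leaving t free.

infinitely many solutions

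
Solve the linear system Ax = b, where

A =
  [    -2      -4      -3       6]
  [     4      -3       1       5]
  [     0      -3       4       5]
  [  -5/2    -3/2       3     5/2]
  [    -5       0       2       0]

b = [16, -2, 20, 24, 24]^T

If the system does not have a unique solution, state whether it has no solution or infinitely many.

no solution

Row-reduce:
R1 ← R1 / (-2).
R2 ← R2 − 4·R1.
R4 ← R4 + 5/2·R1.
R5 ← R5 + 5·R1.
R2 ← R2 / (-11).
R1 ← R1 − 2·R2.
R3 ← R3 + 3·R2.
R4 ← R4 − 7/2·R2.
R5 ← R5 − 10·R2.
R3 ← R3 / (59/11).
R1 ← R1 − 13/22·R3.
R2 ← R2 − 5/11·R3.
R4 ← R4 − 227/44·R3.
R5 ← R5 − 109/22·R3.
R4 ← R4 / (7/118).
R1 ← R1 − 3/59·R4.
R2 ← R2 + 93/59·R4.
R3 ← R3 − 4/59·R4.
R5 ← R5 − 7/59·R4.
Row 5 reduces to 0 = -4, a contradiction. The system is inconsistent.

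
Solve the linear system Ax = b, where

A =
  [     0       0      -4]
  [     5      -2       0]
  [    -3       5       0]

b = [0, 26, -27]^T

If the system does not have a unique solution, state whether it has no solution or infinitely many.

x_1 = 4, x_2 = -3, x_3 = 0

Row-reduce the augmented matrix:
Swap R1 and R2.
R1 ← R1 / (5).
R3 ← R3 + 3·R1.
Swap R2 and R3.
R2 ← R2 / (19/5).
R1 ← R1 + 2/5·R2.
R3 ← R3 / (-4).
Reading off the reduced rows gives x_1 = 4, x_2 = -3, x_3 = 0.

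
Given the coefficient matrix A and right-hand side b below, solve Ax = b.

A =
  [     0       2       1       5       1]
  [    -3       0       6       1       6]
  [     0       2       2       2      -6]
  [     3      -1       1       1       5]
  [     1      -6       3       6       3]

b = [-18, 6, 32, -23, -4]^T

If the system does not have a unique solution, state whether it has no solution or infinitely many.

Row-reduce the augmented matrix:
Swap R1 and R2.
R1 ← R1 / (-3).
R4 ← R4 − 3·R1.
R5 ← R5 − 1·R1.
R2 ← R2 / (2).
R3 ← R3 − 2·R2.
R4 ← R4 + 1·R2.
R5 ← R5 + 6·R2.
R1 ← R1 + 2·R3.
R2 ← R2 − 1/2·R3.
R4 ← R4 − 15/2·R3.
R5 ← R5 − 8·R3.
R4 ← R4 / (27).
R1 ← R1 + 19/3·R4.
R2 ← R2 − 4·R4.
R3 ← R3 + 3·R4.
R5 ← R5 − 136/3·R4.
R5 ← R5 / (-3520/81).
R1 ← R1 + 80/81·R5.
R2 ← R2 + 148/27·R5.
R3 ← R3 − 1/9·R5.
R4 ← R4 − 64/27·R5.
Reading off the reduced rows gives x_1 = -1, x_2 = -2, x_3 = 6, x_4 = -3, x_5 = -5.

x_1 = -1, x_2 = -2, x_3 = 6, x_4 = -3, x_5 = -5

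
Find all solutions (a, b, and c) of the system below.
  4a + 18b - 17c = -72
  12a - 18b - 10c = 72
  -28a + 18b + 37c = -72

infinitely many solutions

Row-reduce:
R1 ← R1 / (4).
R2 ← R2 − 12·R1.
R3 ← R3 + 28·R1.
R2 ← R2 / (-72).
R1 ← R1 − 9/2·R2.
R3 ← R3 − 144·R2.
Rank is 2 with 3 unknowns, leaving c free.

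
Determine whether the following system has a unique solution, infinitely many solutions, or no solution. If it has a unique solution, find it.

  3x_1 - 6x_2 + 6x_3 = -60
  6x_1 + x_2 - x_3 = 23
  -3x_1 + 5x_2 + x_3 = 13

x_1 = 2, x_2 = 5, x_3 = -6

Row-reduce the augmented matrix:
R1 ← R1 / (3).
R2 ← R2 − 6·R1.
R3 ← R3 + 3·R1.
R2 ← R2 / (13).
R1 ← R1 + 2·R2.
R3 ← R3 + 1·R2.
R3 ← R3 / (6).
R2 ← R2 + 1·R3.
Reading off the reduced rows gives x_1 = 2, x_2 = 5, x_3 = -6.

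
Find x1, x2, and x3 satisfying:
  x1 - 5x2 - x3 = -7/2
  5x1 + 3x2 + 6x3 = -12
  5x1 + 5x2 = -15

x1 = -3, x2 = 0, x3 = 1/2

Row-reduce the augmented matrix:
R2 ← R2 − 5·R1.
R3 ← R3 − 5·R1.
R2 ← R2 / (28).
R1 ← R1 + 5·R2.
R3 ← R3 − 30·R2.
R3 ← R3 / (-95/14).
R1 ← R1 − 27/28·R3.
R2 ← R2 − 11/28·R3.
Reading off the reduced rows gives x1 = -3, x2 = 0, x3 = 1/2.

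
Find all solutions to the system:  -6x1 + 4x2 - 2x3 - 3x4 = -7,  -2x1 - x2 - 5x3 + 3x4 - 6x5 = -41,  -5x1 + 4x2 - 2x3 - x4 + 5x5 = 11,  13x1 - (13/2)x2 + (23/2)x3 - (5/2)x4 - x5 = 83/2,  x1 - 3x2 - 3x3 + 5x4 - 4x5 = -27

Row-reduce:
R1 ← R1 / (-6).
R2 ← R2 + 2·R1.
R3 ← R3 + 5·R1.
R4 ← R4 − 13·R1.
R5 ← R5 − 1·R1.
R2 ← R2 / (-7/3).
R1 ← R1 + 2/3·R2.
R3 ← R3 − 2/3·R2.
R4 ← R4 − 13/6·R2.
R5 ← R5 + 7/3·R2.
R3 ← R3 / (-11/7).
R1 ← R1 − 11/7·R3.
R2 ← R2 − 13/7·R3.
R4 ← R4 − 22/7·R3.
R5 ← R5 − 1·R3.
Swap R4 and R5.
R4 ← R4 / (24/11).
R1 ← R1 − 2·R4.
R2 ← R2 − 31/22·R4.
R3 ← R3 + 37/22·R4.
Row 5 reduces to 0 = 2, a contradiction. The system is inconsistent.

no solution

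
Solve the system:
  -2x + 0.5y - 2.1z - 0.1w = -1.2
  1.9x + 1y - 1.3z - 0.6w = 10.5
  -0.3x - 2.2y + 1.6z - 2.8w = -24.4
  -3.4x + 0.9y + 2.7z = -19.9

x = 4, y = 2, z = -3, w = 5

Row-reduce the augmented matrix:
R1 ← R1 / (-2).
R2 ← R2 − 19/10·R1.
R3 ← R3 + 3/10·R1.
R4 ← R4 + 17/5·R1.
R2 ← R2 / (59/40).
R1 ← R1 + 1/4·R2.
R3 ← R3 + 91/40·R2.
R4 ← R4 − 1/20·R2.
R3 ← R3 / (-9343/2950).
R1 ← R1 − 29/59·R3.
R2 ← R2 + 659/295·R3.
R4 ← R4 − 9413/1475·R3.
R4 ← R4 / (-141605/18686).
R1 ← R1 + 6226/9343·R4.
R2 ← R2 − 21015/9343·R4.
R3 ← R3 − 11378/9343·R4.
Reading off the reduced rows gives x = 4, y = 2, z = -3, w = 5.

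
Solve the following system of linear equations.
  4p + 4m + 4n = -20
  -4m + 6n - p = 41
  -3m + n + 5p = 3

m = -5, n = 3, p = -3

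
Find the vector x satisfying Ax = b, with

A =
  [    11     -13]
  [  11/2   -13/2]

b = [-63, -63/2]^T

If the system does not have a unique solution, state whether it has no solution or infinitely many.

infinitely many solutions

Row-reduce:
R1 ← R1 / (11).
R2 ← R2 − 11/2·R1.
Rank is 1 with 2 unknowns, leaving x_2 free.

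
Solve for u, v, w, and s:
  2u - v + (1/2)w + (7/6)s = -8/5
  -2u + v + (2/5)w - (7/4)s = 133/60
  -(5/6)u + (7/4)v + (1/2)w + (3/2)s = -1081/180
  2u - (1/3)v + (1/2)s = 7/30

u = 2/3, v = -3/5, w = -1, s = -13/5

Row-reduce the augmented matrix:
R1 ← R1 / (2).
R2 ← R2 + 2·R1.
R3 ← R3 + 5/6·R1.
R4 ← R4 − 2·R1.
Swap R2 and R3.
R2 ← R2 / (4/3).
R1 ← R1 + 1/2·R2.
R4 ← R4 − 2/3·R2.
R3 ← R3 / (9/10).
R1 ← R1 − 33/64·R3.
R2 ← R2 − 17/32·R3.
R4 ← R4 + 41/48·R3.
R4 ← R4 / (-5737/2592).
R1 ← R1 − 1915/1152·R4.
R2 ← R2 − 3169/1728·R4.
R3 ← R3 + 35/54·R4.
Reading off the reduced rows gives u = 2/3, v = -3/5, w = -1, s = -13/5.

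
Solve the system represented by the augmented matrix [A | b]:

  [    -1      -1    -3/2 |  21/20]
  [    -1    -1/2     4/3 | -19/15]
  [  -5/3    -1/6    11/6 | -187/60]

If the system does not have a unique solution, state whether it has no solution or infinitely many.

x_1 = 3/2, x_2 = -9/5, x_3 = -1/2

Row-reduce the augmented matrix:
R1 ← R1 / (-1).
R2 ← R2 + 1·R1.
R3 ← R3 + 5/3·R1.
R2 ← R2 / (1/2).
R1 ← R1 − 1·R2.
R3 ← R3 − 3/2·R2.
R3 ← R3 / (-25/6).
R1 ← R1 + 25/6·R3.
R2 ← R2 − 17/3·R3.
Reading off the reduced rows gives x_1 = 3/2, x_2 = -9/5, x_3 = -1/2.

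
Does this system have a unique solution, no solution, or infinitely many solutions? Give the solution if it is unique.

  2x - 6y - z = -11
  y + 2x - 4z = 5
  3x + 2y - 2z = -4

Row-reduce the augmented matrix:
R1 ← R1 / (2).
R2 ← R2 − 2·R1.
R3 ← R3 − 3·R1.
R2 ← R2 / (7).
R1 ← R1 + 3·R2.
R3 ← R3 − 11·R2.
R3 ← R3 / (59/14).
R1 ← R1 + 25/14·R3.
R2 ← R2 + 3/7·R3.
Reading off the reduced rows gives x = -4, y = 1, z = -3.

x = -4, y = 1, z = -3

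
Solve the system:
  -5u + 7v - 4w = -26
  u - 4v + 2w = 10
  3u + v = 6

infinitely many solutions

Row-reduce:
R1 ← R1 / (-5).
R2 ← R2 − 1·R1.
R3 ← R3 − 3·R1.
R2 ← R2 / (-13/5).
R1 ← R1 + 7/5·R2.
R3 ← R3 − 26/5·R2.
Rank is 2 with 3 unknowns, leaving w free.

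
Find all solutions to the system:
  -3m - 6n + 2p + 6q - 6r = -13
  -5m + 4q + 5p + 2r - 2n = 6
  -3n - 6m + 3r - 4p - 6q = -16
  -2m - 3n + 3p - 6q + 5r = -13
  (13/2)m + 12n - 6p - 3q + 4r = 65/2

infinitely many solutions

Row-reduce:
R1 ← R1 / (-3).
R2 ← R2 + 5·R1.
R3 ← R3 + 6·R1.
R4 ← R4 + 2·R1.
R5 ← R5 − 13/2·R1.
R2 ← R2 / (8).
R1 ← R1 − 2·R2.
R3 ← R3 − 9·R2.
R4 ← R4 − 1·R2.
R5 ← R5 + 1·R2.
R3 ← R3 / (-79/8).
R1 ← R1 + 13/12·R3.
R2 ← R2 − 5/24·R3.
R4 ← R4 − 35/24·R3.
R5 ← R5 + 35/24·R3.
R4 ← R4 / (-862/79).
R1 ← R1 − 58/79·R4.
R2 ← R2 + 78/79·R4.
R3 ← R3 − 90/79·R4.
R5 ← R5 − 862/79·R4.
Rank is 4 with 5 unknowns, leaving r free.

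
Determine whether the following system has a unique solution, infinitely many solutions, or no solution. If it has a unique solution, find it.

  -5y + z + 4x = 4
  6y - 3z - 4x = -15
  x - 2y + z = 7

Row-reduce the augmented matrix:
R1 ← R1 / (4).
R2 ← R2 + 4·R1.
R3 ← R3 − 1·R1.
R1 ← R1 + 5/4·R2.
R3 ← R3 + 3/4·R2.
R3 ← R3 / (-3/4).
R1 ← R1 + 9/4·R3.
R2 ← R2 + 2·R3.
Reading off the reduced rows gives x = -6, y = -5, z = 3.

x = -6, y = -5, z = 3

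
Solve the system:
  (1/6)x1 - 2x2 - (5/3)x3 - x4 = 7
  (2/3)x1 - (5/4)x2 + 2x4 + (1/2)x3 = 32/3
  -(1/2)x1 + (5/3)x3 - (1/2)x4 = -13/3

Row-reduce:
R1 ← R1 / (1/6).
R2 ← R2 − 2/3·R1.
R3 ← R3 + 1/2·R1.
R2 ← R2 / (27/4).
R1 ← R1 + 12·R2.
R3 ← R3 + 6·R2.
R3 ← R3 / (82/27).
R1 ← R1 − 74/27·R3.
R2 ← R2 − 86/81·R3.
Rank is 3 with 4 unknowns, leaving x4 free.

infinitely many solutions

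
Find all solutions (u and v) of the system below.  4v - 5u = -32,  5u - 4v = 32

infinitely many solutions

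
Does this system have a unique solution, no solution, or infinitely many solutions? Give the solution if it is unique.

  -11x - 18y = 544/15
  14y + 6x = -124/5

Row-reduce the augmented matrix:
R1 ← R1 / (-11).
R2 ← R2 − 6·R1.
R2 ← R2 / (46/11).
R1 ← R1 − 18/11·R2.
Reading off the reduced rows gives x = -4/3, y = -6/5.

x = -4/3, y = -6/5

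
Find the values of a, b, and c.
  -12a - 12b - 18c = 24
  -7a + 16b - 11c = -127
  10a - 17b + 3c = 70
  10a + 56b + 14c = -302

a = -5, b = -6, c = 6

Row-reduce the augmented matrix:
R1 ← R1 / (-12).
R2 ← R2 + 7·R1.
R3 ← R3 − 10·R1.
R4 ← R4 − 10·R1.
R2 ← R2 / (23).
R1 ← R1 − 1·R2.
R3 ← R3 + 27·R2.
R4 ← R4 − 46·R2.
R3 ← R3 / (-579/46).
R1 ← R1 − 35/23·R3.
R2 ← R2 + 1/46·R3.
R4 reduces to 0 = 0, so the extra equation is consistent.
Reading off the reduced rows gives a = -5, b = -6, c = 6.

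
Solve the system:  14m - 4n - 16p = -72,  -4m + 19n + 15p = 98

Row-reduce:
R1 ← R1 / (14).
R2 ← R2 + 4·R1.
R2 ← R2 / (125/7).
R1 ← R1 + 2/7·R2.
Rank is 2 with 3 unknowns, leaving p free.

infinitely many solutions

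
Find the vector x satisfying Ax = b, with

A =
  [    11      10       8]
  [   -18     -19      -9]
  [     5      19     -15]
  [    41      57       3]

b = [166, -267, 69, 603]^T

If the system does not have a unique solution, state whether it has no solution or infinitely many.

Row-reduce the augmented matrix:
R1 ← R1 / (11).
R2 ← R2 + 18·R1.
R3 ← R3 − 5·R1.
R4 ← R4 − 41·R1.
R2 ← R2 / (-29/11).
R1 ← R1 − 10/11·R2.
R3 ← R3 − 159/11·R2.
R4 ← R4 − 217/11·R2.
R3 ← R3 / (110/29).
R1 ← R1 − 62/29·R3.
R2 ← R2 + 45/29·R3.
R4 ← R4 − 110/29·R3.
R4 reduces to 0 = 0, so the extra equation is consistent.
Reading off the reduced rows gives x_1 = 6, x_2 = 6, x_3 = 5.

x_1 = 6, x_2 = 6, x_3 = 5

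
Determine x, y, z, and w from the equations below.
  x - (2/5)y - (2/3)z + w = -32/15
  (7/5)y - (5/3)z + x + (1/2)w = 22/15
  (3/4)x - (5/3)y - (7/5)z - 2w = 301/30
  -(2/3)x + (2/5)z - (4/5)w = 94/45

Row-reduce the augmented matrix:
R2 ← R2 − 1·R1.
R3 ← R3 − 3/4·R1.
R4 ← R4 + 2/3·R1.
R2 ← R2 / (9/5).
R1 ← R1 + 2/5·R2.
R3 ← R3 + 41/30·R2.
R4 ← R4 + 4/15·R2.
R3 ← R3 / (-224/135).
R1 ← R1 + 8/9·R3.
R2 ← R2 + 5/9·R3.
R4 ← R4 + 26/135·R3.
R4 ← R4 / (1571/10080).
R1 ← R1 − 431/168·R4.
R2 ← R2 − 345/448·R4.
R3 ← R3 − 845/448·R4.
Reading off the reduced rows gives x = -4/3, y = -1/2, z = -3, w = -3.

x = -4/3, y = -1/2, z = -3, w = -3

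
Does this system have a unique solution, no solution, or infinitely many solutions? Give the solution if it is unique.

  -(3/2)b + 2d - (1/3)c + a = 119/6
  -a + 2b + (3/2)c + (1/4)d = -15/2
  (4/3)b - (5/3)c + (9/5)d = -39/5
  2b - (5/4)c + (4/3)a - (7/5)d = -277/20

a = 6, b = -5, c = 5, d = 4

Row-reduce the augmented matrix:
R2 ← R2 + 1·R1.
R4 ← R4 − 4/3·R1.
R2 ← R2 / (1/2).
R1 ← R1 + 3/2·R2.
R3 ← R3 − 4/3·R2.
R4 ← R4 − 4·R2.
R3 ← R3 / (-43/9).
R1 ← R1 − 19/6·R3.
R2 ← R2 − 7/3·R3.
R4 ← R4 + 365/36·R3.
R4 ← R4 / (-33937/2580).
R1 ← R1 − 5131/860·R4.
R2 ← R2 − 1053/430·R4.
R3 ← R3 − 189/215·R4.
Reading off the reduced rows gives a = 6, b = -5, c = 5, d = 4.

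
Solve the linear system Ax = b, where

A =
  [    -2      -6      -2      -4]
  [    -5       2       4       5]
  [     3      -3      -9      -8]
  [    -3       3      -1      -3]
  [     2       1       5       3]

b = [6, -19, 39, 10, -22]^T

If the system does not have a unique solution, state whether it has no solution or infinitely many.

Row-reduce:
R1 ← R1 / (-2).
R2 ← R2 + 5·R1.
R3 ← R3 − 3·R1.
R4 ← R4 + 3·R1.
R5 ← R5 − 2·R1.
R2 ← R2 / (17).
R1 ← R1 − 3·R2.
R3 ← R3 + 12·R2.
R4 ← R4 − 12·R2.
R5 ← R5 + 5·R2.
R3 ← R3 / (-96/17).
R1 ← R1 + 10/17·R3.
R2 ← R2 − 9/17·R3.
R4 ← R4 + 74/17·R3.
R5 ← R5 − 96/17·R3.
R4 ← R4 / (-119/24).
R1 ← R1 + 7/24·R4.
R2 ← R2 − 9/16·R4.
R3 ← R3 − 29/48·R4.
Row 5 reduces to 0 = -2, a contradiction. The system is inconsistent.

no solution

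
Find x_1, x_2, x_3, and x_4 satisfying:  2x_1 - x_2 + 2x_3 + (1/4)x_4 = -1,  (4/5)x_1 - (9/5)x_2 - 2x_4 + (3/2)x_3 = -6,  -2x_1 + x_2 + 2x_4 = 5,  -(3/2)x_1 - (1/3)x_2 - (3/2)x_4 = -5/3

Row-reduce the augmented matrix:
R1 ← R1 / (2).
R2 ← R2 − 4/5·R1.
R3 ← R3 + 2·R1.
R4 ← R4 + 3/2·R1.
R2 ← R2 / (-7/5).
R1 ← R1 + 1/2·R2.
R4 ← R4 + 13/12·R2.
R3 ← R3 / (2).
R1 ← R1 − 3/4·R3.
R2 ← R2 + 1/2·R3.
R4 ← R4 − 23/24·R3.
R4 ← R4 / (-49/64).
R1 ← R1 − 1/32·R4.
R2 ← R2 − 33/16·R4.
R3 ← R3 − 9/8·R4.
Reading off the reduced rows gives x_1 = 0, x_2 = 5, x_3 = 2, x_4 = 0.

x_1 = 0, x_2 = 5, x_3 = 2, x_4 = 0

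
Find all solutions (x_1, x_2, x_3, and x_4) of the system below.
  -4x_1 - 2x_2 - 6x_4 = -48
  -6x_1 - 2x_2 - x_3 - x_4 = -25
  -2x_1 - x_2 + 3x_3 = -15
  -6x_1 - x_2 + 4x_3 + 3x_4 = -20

Row-reduce the augmented matrix:
R1 ← R1 / (-4).
R2 ← R2 + 6·R1.
R3 ← R3 + 2·R1.
R4 ← R4 + 6·R1.
R1 ← R1 − 1/2·R2.
R4 ← R4 − 2·R2.
R3 ← R3 / (3).
R1 ← R1 − 1/2·R3.
R2 ← R2 + 1·R3.
R4 ← R4 − 6·R3.
R4 ← R4 / (-10).
R1 ← R1 + 3·R4.
R2 ← R2 − 9·R4.
R3 ← R3 − 1·R4.
Reading off the reduced rows gives x_1 = 5, x_2 = -4, x_3 = -3, x_4 = 6.

x_1 = 5, x_2 = -4, x_3 = -3, x_4 = 6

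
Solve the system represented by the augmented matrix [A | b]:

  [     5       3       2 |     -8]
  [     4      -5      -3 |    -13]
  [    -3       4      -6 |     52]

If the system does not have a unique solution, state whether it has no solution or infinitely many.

Row-reduce the augmented matrix:
R1 ← R1 / (5).
R2 ← R2 − 4·R1.
R3 ← R3 + 3·R1.
R2 ← R2 / (-37/5).
R1 ← R1 − 3/5·R2.
R3 ← R3 − 29/5·R2.
R3 ← R3 / (-311/37).
R1 ← R1 − 1/37·R3.
R2 ← R2 − 23/37·R3.
Reading off the reduced rows gives x_1 = -2, x_2 = 4, x_3 = -5.

x_1 = -2, x_2 = 4, x_3 = -5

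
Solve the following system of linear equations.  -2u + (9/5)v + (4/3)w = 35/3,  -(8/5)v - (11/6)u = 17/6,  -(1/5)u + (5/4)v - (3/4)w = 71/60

u = -3, v = 5/3, w = 2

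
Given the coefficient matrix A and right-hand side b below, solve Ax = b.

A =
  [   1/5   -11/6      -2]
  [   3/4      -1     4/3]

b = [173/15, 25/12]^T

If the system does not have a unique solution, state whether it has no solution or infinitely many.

Row-reduce:
R1 ← R1 / (1/5).
R2 ← R2 − 3/4·R1.
R2 ← R2 / (47/8).
R1 ← R1 + 55/6·R2.
Rank is 2 with 3 unknowns, leaving x_3 free.

infinitely many solutions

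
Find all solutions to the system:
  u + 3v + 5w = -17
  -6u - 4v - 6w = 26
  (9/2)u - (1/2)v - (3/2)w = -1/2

Row-reduce:
R2 ← R2 + 6·R1.
R3 ← R3 − 9/2·R1.
R2 ← R2 / (14).
R1 ← R1 − 3·R2.
R3 ← R3 + 14·R2.
Rank is 2 with 3 unknowns, leaving w free.

infinitely many solutions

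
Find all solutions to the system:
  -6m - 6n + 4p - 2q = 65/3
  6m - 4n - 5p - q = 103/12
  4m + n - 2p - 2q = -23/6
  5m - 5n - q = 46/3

m = 0, n = -3, p = 3/4, q = -1/3

Row-reduce the augmented matrix:
R1 ← R1 / (-6).
R2 ← R2 − 6·R1.
R3 ← R3 − 4·R1.
R4 ← R4 − 5·R1.
R2 ← R2 / (-10).
R1 ← R1 − 1·R2.
R3 ← R3 + 3·R2.
R4 ← R4 + 10·R2.
R3 ← R3 / (29/30).
R1 ← R1 + 23/30·R3.
R2 ← R2 − 1/10·R3.
R4 ← R4 − 13/3·R3.
R4 ← R4 / (326/29).
R1 ← R1 + 55/29·R4.
R2 ← R2 − 16/29·R4.
R3 ← R3 + 73/29·R4.
Reading off the reduced rows gives m = 0, n = -3, p = 3/4, q = -1/3.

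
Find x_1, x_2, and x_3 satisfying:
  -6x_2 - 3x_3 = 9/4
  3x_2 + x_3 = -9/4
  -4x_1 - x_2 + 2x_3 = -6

Row-reduce the augmented matrix:
Swap R1 and R3.
R1 ← R1 / (-4).
R2 ← R2 / (3).
R1 ← R1 − 1/4·R2.
R3 ← R3 + 6·R2.
R3 ← R3 / (-1).
R1 ← R1 + 7/12·R3.
R2 ← R2 − 1/3·R3.
Reading off the reduced rows gives x_1 = 3, x_2 = -3/2, x_3 = 9/4.

x_1 = 3, x_2 = -3/2, x_3 = 9/4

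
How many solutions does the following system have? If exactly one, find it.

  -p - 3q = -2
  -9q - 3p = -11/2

no solution

Row-reduce:
R1 ← R1 / (-1).
R2 ← R2 + 3·R1.
Row 2 reduces to 0 = 1/2, a contradiction. The system is inconsistent.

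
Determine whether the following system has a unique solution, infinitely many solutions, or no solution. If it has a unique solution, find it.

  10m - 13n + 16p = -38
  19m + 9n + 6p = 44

infinitely many solutions

Row-reduce:
R1 ← R1 / (10).
R2 ← R2 − 19·R1.
R2 ← R2 / (337/10).
R1 ← R1 + 13/10·R2.
Rank is 2 with 3 unknowns, leaving p free.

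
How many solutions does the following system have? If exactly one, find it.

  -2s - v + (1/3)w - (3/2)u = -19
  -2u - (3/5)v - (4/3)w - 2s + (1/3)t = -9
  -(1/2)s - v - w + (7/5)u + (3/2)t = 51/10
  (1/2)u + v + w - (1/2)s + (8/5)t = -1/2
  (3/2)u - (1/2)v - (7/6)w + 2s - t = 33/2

u = 4, v = 5, w = -6, s = 3, t = 0

Row-reduce the augmented matrix:
R1 ← R1 / (-3/2).
R2 ← R2 + 2·R1.
R3 ← R3 − 7/5·R1.
R4 ← R4 − 1/2·R1.
R5 ← R5 − 3/2·R1.
R2 ← R2 / (11/15).
R1 ← R1 − 2/3·R2.
R3 ← R3 + 29/15·R2.
R4 ← R4 − 2/3·R2.
R5 ← R5 + 3/2·R2.
R3 ← R3 / (-887/165).
R1 ← R1 − 46/33·R3.
R2 ← R2 + 80/33·R3.
R4 ← R4 − 30/11·R3.
R5 ← R5 + 295/66·R3.
R4 ← R4 / (-3693/1774).
R1 ← R1 − 505/887·R4.
R2 ← R2 − 1050/887·R4.
R3 ← R3 − 201/1774·R4.
R5 ← R5 − 6635/3548·R4.
R5 ← R5 / (-2075/44316).
R1 ← R1 − 11063/11079·R5.
R2 ← R2 − 2975/3693·R5.
R3 ← R3 + 11309/36930·R5.
R4 ← R4 + 66626/55395·R5.
Reading off the reduced rows gives u = 4, v = 5, w = -6, s = 3, t = 0.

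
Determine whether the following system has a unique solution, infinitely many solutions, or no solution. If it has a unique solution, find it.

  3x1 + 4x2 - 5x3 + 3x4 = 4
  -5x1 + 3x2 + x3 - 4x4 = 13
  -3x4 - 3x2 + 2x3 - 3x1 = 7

infinitely many solutions

Row-reduce:
R1 ← R1 / (3).
R2 ← R2 + 5·R1.
R3 ← R3 + 3·R1.
R2 ← R2 / (29/3).
R1 ← R1 − 4/3·R2.
R3 ← R3 − 1·R2.
R3 ← R3 / (-65/29).
R1 ← R1 + 19/29·R3.
R2 ← R2 + 22/29·R3.
Rank is 3 with 4 unknowns, leaving x4 free.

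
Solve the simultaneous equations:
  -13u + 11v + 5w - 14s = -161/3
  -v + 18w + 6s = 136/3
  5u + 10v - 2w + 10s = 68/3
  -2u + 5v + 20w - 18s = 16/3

u = 3, v = -1/3, w = 2, s = 3/2

Row-reduce the augmented matrix:
R1 ← R1 / (-13).
R3 ← R3 − 5·R1.
R4 ← R4 + 2·R1.
R2 ← R2 / (-1).
R1 ← R1 + 11/13·R2.
R3 ← R3 − 185/13·R2.
R4 ← R4 − 43/13·R2.
R3 ← R3 / (3329/13).
R1 ← R1 + 203/13·R3.
R2 ← R2 + 18·R3.
R4 ← R4 − 1024/13·R3.
R4 ← R4 / (-78844/3329).
R1 ← R1 − 4954/3329·R4.
R2 ← R2 − 1086/3329·R4.
R3 ← R3 − 1170/3329·R4.
Reading off the reduced rows gives u = 3, v = -1/3, w = 2, s = 3/2.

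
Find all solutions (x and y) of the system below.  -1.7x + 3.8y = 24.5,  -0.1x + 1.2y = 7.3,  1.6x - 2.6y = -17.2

x = -1, y = 6

Row-reduce the augmented matrix:
R1 ← R1 / (-17/10).
R2 ← R2 + 1/10·R1.
R3 ← R3 − 8/5·R1.
R2 ← R2 / (83/85).
R1 ← R1 + 38/17·R2.
R3 ← R3 − 83/85·R2.
R3 reduces to 0 = 0, so the extra equation is consistent.
Reading off the reduced rows gives x = -1, y = 6.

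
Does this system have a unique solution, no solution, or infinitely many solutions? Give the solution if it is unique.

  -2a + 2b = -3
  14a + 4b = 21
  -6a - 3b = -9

Row-reduce the augmented matrix:
R1 ← R1 / (-2).
R2 ← R2 − 14·R1.
R3 ← R3 + 6·R1.
R2 ← R2 / (18).
R1 ← R1 + 1·R2.
R3 ← R3 + 9·R2.
R3 reduces to 0 = 0, so the extra equation is consistent.
Reading off the reduced rows gives a = 3/2, b = 0.

a = 3/2, b = 0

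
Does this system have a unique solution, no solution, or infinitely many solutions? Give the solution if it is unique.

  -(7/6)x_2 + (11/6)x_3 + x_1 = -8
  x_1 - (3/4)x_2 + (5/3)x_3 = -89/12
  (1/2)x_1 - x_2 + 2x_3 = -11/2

Row-reduce the augmented matrix:
R2 ← R2 − 1·R1.
R3 ← R3 − 1/2·R1.
R2 ← R2 / (5/12).
R1 ← R1 + 7/6·R2.
R3 ← R3 + 5/12·R2.
R3 ← R3 / (11/12).
R1 ← R1 − 41/30·R3.
R2 ← R2 + 2/5·R3.
Reading off the reduced rows gives x_1 = -5, x_2 = 1, x_3 = -1.

x_1 = -5, x_2 = 1, x_3 = -1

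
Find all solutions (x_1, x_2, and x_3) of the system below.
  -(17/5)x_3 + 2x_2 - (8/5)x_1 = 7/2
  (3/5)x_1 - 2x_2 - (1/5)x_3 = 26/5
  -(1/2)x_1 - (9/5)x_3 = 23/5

no solution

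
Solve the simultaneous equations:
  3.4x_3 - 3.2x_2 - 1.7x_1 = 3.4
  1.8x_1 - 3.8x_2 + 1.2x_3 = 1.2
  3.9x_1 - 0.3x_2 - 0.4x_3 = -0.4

x_1 = 0, x_2 = 0, x_3 = 1

Row-reduce the augmented matrix:
R1 ← R1 / (-17/10).
R2 ← R2 − 9/5·R1.
R3 ← R3 − 39/10·R1.
R2 ← R2 / (-611/85).
R1 ← R1 − 32/17·R2.
R3 ← R3 + 1299/170·R2.
R3 ← R3 / (7019/3055).
R1 ← R1 + 454/611·R3.
R2 ← R2 + 408/611·R3.
Reading off the reduced rows gives x_1 = 0, x_2 = 0, x_3 = 1.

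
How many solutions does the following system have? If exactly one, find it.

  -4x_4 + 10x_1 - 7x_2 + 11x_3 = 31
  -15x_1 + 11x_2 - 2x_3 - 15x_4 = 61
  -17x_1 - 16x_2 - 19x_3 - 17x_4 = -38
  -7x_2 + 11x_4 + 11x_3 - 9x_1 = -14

x_1 = 0, x_2 = 2, x_3 = 3, x_4 = -3

Row-reduce the augmented matrix:
R1 ← R1 / (10).
R2 ← R2 + 15·R1.
R3 ← R3 + 17·R1.
R4 ← R4 + 9·R1.
R2 ← R2 / (1/2).
R1 ← R1 + 7/10·R2.
R3 ← R3 + 279/10·R2.
R4 ← R4 + 133/10·R2.
R3 ← R3 / (4044/5).
R1 ← R1 − 107/5·R3.
R2 ← R2 − 29·R3.
R4 ← R4 − 2033/5·R3.
R4 ← R4 / (100801/2022).
R1 ← R1 − 3709/2022·R4.
R2 ← R2 − 1757/2022·R4.
R3 ← R3 + 2989/2022·R4.
Reading off the reduced rows gives x_1 = 0, x_2 = 2, x_3 = 3, x_4 = -3.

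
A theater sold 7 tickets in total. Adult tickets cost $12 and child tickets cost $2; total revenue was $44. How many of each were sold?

adult tickets: 3, child tickets: 4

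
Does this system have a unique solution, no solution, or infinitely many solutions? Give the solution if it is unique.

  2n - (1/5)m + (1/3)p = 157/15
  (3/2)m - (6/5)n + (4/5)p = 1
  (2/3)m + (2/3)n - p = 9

m = 6, n = 6, p = -1

Row-reduce the augmented matrix:
R1 ← R1 / (-1/5).
R2 ← R2 − 3/2·R1.
R3 ← R3 − 2/3·R1.
R2 ← R2 / (69/5).
R1 ← R1 + 10·R2.
R3 ← R3 − 22/3·R2.
R3 ← R3 / (-340/207).
R1 ← R1 − 50/69·R3.
R2 ← R2 − 11/46·R3.
Reading off the reduced rows gives m = 6, n = 6, p = -1.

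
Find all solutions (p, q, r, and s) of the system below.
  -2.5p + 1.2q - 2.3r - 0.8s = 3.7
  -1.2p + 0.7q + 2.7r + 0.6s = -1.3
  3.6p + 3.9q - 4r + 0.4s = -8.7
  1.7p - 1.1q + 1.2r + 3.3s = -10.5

p = -1, q = -1, r = 0, s = -3

Row-reduce the augmented matrix:
R1 ← R1 / (-5/2).
R2 ← R2 + 6/5·R1.
R3 ← R3 − 18/5·R1.
R4 ← R4 − 17/10·R1.
R2 ← R2 / (31/250).
R1 ← R1 + 12/25·R2.
R3 ← R3 − 1407/250·R2.
R4 ← R4 + 71/250·R2.
R3 ← R3 / (-55789/310).
R1 ← R1 − 485/31·R3.
R2 ← R2 − 951/31·R3.
R4 ← R4 − 1294/155·R3.
R4 ← R4 / (1619563/557890).
R1 ← R1 − 10102/55789·R4.
R2 ← R2 − 10836/55789·R4.
R3 ← R3 − 14078/55789·R4.
Reading off the reduced rows gives p = -1, q = -1, r = 0, s = -3.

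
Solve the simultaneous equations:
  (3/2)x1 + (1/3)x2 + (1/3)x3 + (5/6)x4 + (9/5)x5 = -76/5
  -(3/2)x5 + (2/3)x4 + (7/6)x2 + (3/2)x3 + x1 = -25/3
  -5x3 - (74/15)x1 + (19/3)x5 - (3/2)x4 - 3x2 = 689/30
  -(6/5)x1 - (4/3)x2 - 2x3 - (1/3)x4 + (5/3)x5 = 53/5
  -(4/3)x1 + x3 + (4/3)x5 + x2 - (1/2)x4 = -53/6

infinitely many solutions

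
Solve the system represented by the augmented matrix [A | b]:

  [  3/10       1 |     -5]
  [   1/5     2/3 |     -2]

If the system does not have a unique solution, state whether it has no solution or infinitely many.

Row-reduce:
R1 ← R1 / (3/10).
R2 ← R2 − 1/5·R1.
Row 2 reduces to 0 = 4/3, a contradiction. The system is inconsistent.

no solution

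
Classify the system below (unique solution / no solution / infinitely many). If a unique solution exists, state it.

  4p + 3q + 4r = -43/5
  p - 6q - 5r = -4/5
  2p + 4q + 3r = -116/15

p = -14/5, q = -7/3, r = 12/5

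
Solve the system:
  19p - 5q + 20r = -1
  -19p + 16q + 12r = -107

Row-reduce:
R1 ← R1 / (19).
R2 ← R2 + 19·R1.
R2 ← R2 / (11).
R1 ← R1 + 5/19·R2.
Rank is 2 with 3 unknowns, leaving r free.

infinitely many solutions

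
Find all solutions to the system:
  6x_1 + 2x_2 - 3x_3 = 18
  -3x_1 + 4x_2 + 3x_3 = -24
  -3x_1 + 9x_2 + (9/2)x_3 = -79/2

Row-reduce:
R1 ← R1 / (6).
R2 ← R2 + 3·R1.
R3 ← R3 + 3·R1.
R2 ← R2 / (5).
R1 ← R1 − 1/3·R2.
R3 ← R3 − 10·R2.
Row 3 reduces to 0 = -1/2, a contradiction. The system is inconsistent.

no solution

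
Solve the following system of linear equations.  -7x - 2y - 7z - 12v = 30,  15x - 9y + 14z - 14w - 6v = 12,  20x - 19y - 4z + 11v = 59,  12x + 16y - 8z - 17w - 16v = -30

infinitely many solutions

Row-reduce:
R1 ← R1 / (-7).
R2 ← R2 − 15·R1.
R3 ← R3 − 20·R1.
R4 ← R4 − 12·R1.
R2 ← R2 / (-93/7).
R1 ← R1 − 2/7·R2.
R3 ← R3 + 173/7·R2.
R4 ← R4 − 88/7·R2.
R3 ← R3 / (-2059/93).
R1 ← R1 − 91/93·R3.
R2 ← R2 − 7/93·R3.
R4 ← R4 + 1948/93·R3.
R4 ← R4 / (-113011/2059).
R1 ← R1 − 1750/2059·R4.
R2 ← R2 − 2352/2059·R4.
R3 ← R3 + 2422/2059·R4.
Rank is 4 with 5 unknowns, leaving v free.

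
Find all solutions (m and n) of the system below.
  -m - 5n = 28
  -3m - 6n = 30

m = 2, n = -6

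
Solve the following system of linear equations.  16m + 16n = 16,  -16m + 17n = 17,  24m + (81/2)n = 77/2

Row-reduce:
R1 ← R1 / (16).
R2 ← R2 + 16·R1.
R3 ← R3 − 24·R1.
R2 ← R2 / (33).
R1 ← R1 − 1·R2.
R3 ← R3 − 33/2·R2.
Row 3 reduces to 0 = -2, a contradiction. The system is inconsistent.

no solution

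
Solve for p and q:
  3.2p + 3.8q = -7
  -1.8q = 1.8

p = -1, q = -1

Row-reduce the augmented matrix:
R1 ← R1 / (16/5).
R2 ← R2 / (-9/5).
R1 ← R1 − 19/16·R2.
Reading off the reduced rows gives p = -1, q = -1.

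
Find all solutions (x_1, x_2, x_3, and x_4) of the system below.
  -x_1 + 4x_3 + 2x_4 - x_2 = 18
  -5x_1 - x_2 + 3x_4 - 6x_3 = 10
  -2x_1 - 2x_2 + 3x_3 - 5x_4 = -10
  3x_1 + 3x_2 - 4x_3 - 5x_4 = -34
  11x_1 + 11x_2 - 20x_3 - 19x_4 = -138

x_1 = -2, x_2 = 0, x_3 = 2, x_4 = 4

Row-reduce the augmented matrix:
R1 ← R1 / (-1).
R2 ← R2 + 5·R1.
R3 ← R3 + 2·R1.
R4 ← R4 − 3·R1.
R5 ← R5 − 11·R1.
R2 ← R2 / (4).
R1 ← R1 − 1·R2.
R3 ← R3 / (-5).
R1 ← R1 − 5/2·R3.
R2 ← R2 + 13/2·R3.
R4 ← R4 − 8·R3.
R5 ← R5 − 24·R3.
R4 ← R4 / (-67/5).
R1 ← R1 + 19/4·R4.
R2 ← R2 − 199/20·R4.
R3 ← R3 − 9/5·R4.
R5 ← R5 + 201/5·R4.
R5 reduces to 0 = 0, so the extra equation is consistent.
Reading off the reduced rows gives x_1 = -2, x_2 = 0, x_3 = 2, x_4 = 4.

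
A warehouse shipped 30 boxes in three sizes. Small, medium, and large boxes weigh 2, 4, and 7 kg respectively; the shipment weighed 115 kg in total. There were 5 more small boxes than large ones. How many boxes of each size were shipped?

Let s = small boxes, m = medium boxes, l = large boxes.
  s + m + l = 30
  2s + 4m + 7l = 115
  s - l = 5
Row-reduce the augmented matrix:
R2 ← R2 − 2·R1.
R3 ← R3 − 1·R1.
R2 ← R2 / (2).
R1 ← R1 − 1·R2.
R3 ← R3 + 1·R2.
R3 ← R3 / (1/2).
R1 ← R1 + 3/2·R3.
R2 ← R2 − 5/2·R3.
Reading off the reduced rows gives s = 10, m = 15, l = 5.

small boxes: 10, medium boxes: 15, large boxes: 5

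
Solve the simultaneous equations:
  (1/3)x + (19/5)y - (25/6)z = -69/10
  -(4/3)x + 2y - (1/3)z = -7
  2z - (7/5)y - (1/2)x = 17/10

infinitely many solutions

Row-reduce:
R1 ← R1 / (1/3).
R2 ← R2 + 4/3·R1.
R3 ← R3 + 1/2·R1.
R2 ← R2 / (86/5).
R1 ← R1 − 57/5·R2.
R3 ← R3 − 43/10·R2.
Rank is 2 with 3 unknowns, leaving z free.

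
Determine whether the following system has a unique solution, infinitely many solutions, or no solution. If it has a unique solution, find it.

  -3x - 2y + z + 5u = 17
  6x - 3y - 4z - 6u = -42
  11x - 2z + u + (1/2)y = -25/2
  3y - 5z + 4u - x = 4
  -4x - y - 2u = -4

no solution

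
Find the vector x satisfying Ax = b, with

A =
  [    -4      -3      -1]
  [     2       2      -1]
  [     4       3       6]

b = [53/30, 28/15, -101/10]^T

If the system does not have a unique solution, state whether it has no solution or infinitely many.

Row-reduce the augmented matrix:
R1 ← R1 / (-4).
R2 ← R2 − 2·R1.
R3 ← R3 − 4·R1.
R2 ← R2 / (1/2).
R1 ← R1 − 3/4·R2.
R3 ← R3 / (5).
R1 ← R1 − 5/2·R3.
R2 ← R2 + 3·R3.
Reading off the reduced rows gives x_1 = -2/5, x_2 = 1/2, x_3 = -5/3.

x_1 = -2/5, x_2 = 1/2, x_3 = -5/3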